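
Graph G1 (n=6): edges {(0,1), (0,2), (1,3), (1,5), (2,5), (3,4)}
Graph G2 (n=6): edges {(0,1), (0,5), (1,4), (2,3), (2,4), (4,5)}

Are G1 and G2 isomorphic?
Yes, isomorphic

The graphs are isomorphic.
One valid mapping φ: V(G1) → V(G2): 0→1, 1→4, 2→0, 3→2, 4→3, 5→5

Verify φ preserves adjacency — for each edge of G1, its image is an edge of G2:
  (0,1) → (φ(0),φ(1)) = (1,4) ∈ E(G2) ✓
  (0,2) → (φ(0),φ(2)) = (0,1) ∈ E(G2) ✓
  (1,3) → (φ(1),φ(3)) = (2,4) ∈ E(G2) ✓
  (1,5) → (φ(1),φ(5)) = (4,5) ∈ E(G2) ✓
  (2,5) → (φ(2),φ(5)) = (0,5) ∈ E(G2) ✓
  (3,4) → (φ(3),φ(4)) = (2,3) ∈ E(G2) ✓
All 6 edges of G1 map to edges of G2, and |E(G1)| = |E(G2)| = 6, so φ is a bijection on edges as well as vertices. Hence G1 ≅ G2.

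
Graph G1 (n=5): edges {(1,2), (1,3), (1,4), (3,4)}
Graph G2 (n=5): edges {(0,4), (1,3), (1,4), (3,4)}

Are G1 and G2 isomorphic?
Yes, isomorphic

The graphs are isomorphic.
One valid mapping φ: V(G1) → V(G2): 0→2, 1→4, 2→0, 3→1, 4→3

Verify φ preserves adjacency — for each edge of G1, its image is an edge of G2:
  (1,2) → (φ(1),φ(2)) = (0,4) ∈ E(G2) ✓
  (1,3) → (φ(1),φ(3)) = (1,4) ∈ E(G2) ✓
  (1,4) → (φ(1),φ(4)) = (3,4) ∈ E(G2) ✓
  (3,4) → (φ(3),φ(4)) = (1,3) ∈ E(G2) ✓
All 4 edges of G1 map to edges of G2, and |E(G1)| = |E(G2)| = 4, so φ is a bijection on edges as well as vertices. Hence G1 ≅ G2.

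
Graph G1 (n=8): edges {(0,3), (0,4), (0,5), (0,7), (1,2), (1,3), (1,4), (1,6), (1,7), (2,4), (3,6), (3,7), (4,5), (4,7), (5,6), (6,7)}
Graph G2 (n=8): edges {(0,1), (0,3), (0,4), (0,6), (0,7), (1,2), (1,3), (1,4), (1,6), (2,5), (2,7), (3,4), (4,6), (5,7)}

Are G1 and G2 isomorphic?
No, not isomorphic

The graphs are NOT isomorphic.

Degrees in G1: deg(0)=4, deg(1)=5, deg(2)=2, deg(3)=4, deg(4)=5, deg(5)=3, deg(6)=4, deg(7)=5.
Sorted degree sequence of G1: [5, 5, 5, 4, 4, 4, 3, 2].
Degrees in G2: deg(0)=5, deg(1)=5, deg(2)=3, deg(3)=3, deg(4)=4, deg(5)=2, deg(6)=3, deg(7)=3.
Sorted degree sequence of G2: [5, 5, 4, 3, 3, 3, 3, 2].
The (sorted) degree sequence is an isomorphism invariant, so since G1 and G2 have different degree sequences they cannot be isomorphic.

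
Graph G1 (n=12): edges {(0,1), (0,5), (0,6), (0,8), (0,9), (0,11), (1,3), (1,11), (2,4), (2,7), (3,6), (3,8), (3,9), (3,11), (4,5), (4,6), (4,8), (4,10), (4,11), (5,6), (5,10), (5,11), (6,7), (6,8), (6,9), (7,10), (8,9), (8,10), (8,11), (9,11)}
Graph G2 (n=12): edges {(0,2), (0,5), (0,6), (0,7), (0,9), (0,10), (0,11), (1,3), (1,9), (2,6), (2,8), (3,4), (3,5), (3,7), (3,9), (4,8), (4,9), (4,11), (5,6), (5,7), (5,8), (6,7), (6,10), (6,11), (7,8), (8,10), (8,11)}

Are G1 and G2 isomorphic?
No, not isomorphic

The graphs are NOT isomorphic.

Degrees in G1: deg(0)=6, deg(1)=3, deg(2)=2, deg(3)=5, deg(4)=6, deg(5)=5, deg(6)=7, deg(7)=3, deg(8)=7, deg(9)=5, deg(10)=4, deg(11)=7.
Sorted degree sequence of G1: [7, 7, 7, 6, 6, 5, 5, 5, 4, 3, 3, 2].
Degrees in G2: deg(0)=7, deg(1)=2, deg(2)=3, deg(3)=5, deg(4)=4, deg(5)=5, deg(6)=6, deg(7)=5, deg(8)=6, deg(9)=4, deg(10)=3, deg(11)=4.
Sorted degree sequence of G2: [7, 6, 6, 5, 5, 5, 4, 4, 4, 3, 3, 2].
The (sorted) degree sequence is an isomorphism invariant, so since G1 and G2 have different degree sequences they cannot be isomorphic.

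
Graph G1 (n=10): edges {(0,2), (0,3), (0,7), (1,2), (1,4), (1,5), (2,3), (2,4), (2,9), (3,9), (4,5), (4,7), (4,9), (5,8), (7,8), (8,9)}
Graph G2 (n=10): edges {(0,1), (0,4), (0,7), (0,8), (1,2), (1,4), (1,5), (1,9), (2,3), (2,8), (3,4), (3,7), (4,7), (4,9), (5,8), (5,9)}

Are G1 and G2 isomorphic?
Yes, isomorphic

The graphs are isomorphic.
One valid mapping φ: V(G1) → V(G2): 0→3, 1→9, 2→4, 3→7, 4→1, 5→5, 6→6, 7→2, 8→8, 9→0

Verify φ preserves adjacency — for each edge of G1, its image is an edge of G2:
  (0,2) → (φ(0),φ(2)) = (3,4) ∈ E(G2) ✓
  (0,3) → (φ(0),φ(3)) = (3,7) ∈ E(G2) ✓
  (0,7) → (φ(0),φ(7)) = (2,3) ∈ E(G2) ✓
  (1,2) → (φ(1),φ(2)) = (4,9) ∈ E(G2) ✓
  (1,4) → (φ(1),φ(4)) = (1,9) ∈ E(G2) ✓
  (1,5) → (φ(1),φ(5)) = (5,9) ∈ E(G2) ✓
  (2,3) → (φ(2),φ(3)) = (4,7) ∈ E(G2) ✓
  (2,4) → (φ(2),φ(4)) = (1,4) ∈ E(G2) ✓
  (2,9) → (φ(2),φ(9)) = (0,4) ∈ E(G2) ✓
  (3,9) → (φ(3),φ(9)) = (0,7) ∈ E(G2) ✓
  (4,5) → (φ(4),φ(5)) = (1,5) ∈ E(G2) ✓
  (4,7) → (φ(4),φ(7)) = (1,2) ∈ E(G2) ✓
  (4,9) → (φ(4),φ(9)) = (0,1) ∈ E(G2) ✓
  (5,8) → (φ(5),φ(8)) = (5,8) ∈ E(G2) ✓
  (7,8) → (φ(7),φ(8)) = (2,8) ∈ E(G2) ✓
  (8,9) → (φ(8),φ(9)) = (0,8) ∈ E(G2) ✓
All 16 edges of G1 map to edges of G2, and |E(G1)| = |E(G2)| = 16, so φ is a bijection on edges as well as vertices. Hence G1 ≅ G2.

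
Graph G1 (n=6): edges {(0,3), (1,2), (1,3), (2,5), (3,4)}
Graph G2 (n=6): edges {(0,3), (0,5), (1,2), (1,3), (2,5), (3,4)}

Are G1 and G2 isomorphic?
No, not isomorphic

The graphs are NOT isomorphic.

Counting edges: G1 has 5 edge(s); G2 has 6 edge(s).
Edge count is an isomorphism invariant (a bijection on vertices induces a bijection on edges), so differing edge counts rule out isomorphism.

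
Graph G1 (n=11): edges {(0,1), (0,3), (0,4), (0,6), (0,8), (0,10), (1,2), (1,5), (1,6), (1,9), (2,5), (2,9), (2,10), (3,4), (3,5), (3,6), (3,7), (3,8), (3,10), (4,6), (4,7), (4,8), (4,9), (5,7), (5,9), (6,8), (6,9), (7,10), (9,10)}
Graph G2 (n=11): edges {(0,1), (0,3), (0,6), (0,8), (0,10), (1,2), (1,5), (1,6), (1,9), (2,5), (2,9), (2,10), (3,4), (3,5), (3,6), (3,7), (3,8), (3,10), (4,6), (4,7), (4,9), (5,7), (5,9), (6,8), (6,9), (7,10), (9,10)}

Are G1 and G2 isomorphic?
No, not isomorphic

The graphs are NOT isomorphic.

Counting edges: G1 has 29 edge(s); G2 has 27 edge(s).
Edge count is an isomorphism invariant (a bijection on vertices induces a bijection on edges), so differing edge counts rule out isomorphism.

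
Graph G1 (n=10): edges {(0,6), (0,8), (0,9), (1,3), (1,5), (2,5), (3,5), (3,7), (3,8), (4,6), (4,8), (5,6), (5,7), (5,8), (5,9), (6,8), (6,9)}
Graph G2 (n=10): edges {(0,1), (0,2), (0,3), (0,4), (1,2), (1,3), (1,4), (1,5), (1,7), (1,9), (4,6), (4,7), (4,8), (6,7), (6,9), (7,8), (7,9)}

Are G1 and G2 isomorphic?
Yes, isomorphic

The graphs are isomorphic.
One valid mapping φ: V(G1) → V(G2): 0→6, 1→2, 2→5, 3→0, 4→8, 5→1, 6→7, 7→3, 8→4, 9→9

Verify φ preserves adjacency — for each edge of G1, its image is an edge of G2:
  (0,6) → (φ(0),φ(6)) = (6,7) ∈ E(G2) ✓
  (0,8) → (φ(0),φ(8)) = (4,6) ∈ E(G2) ✓
  (0,9) → (φ(0),φ(9)) = (6,9) ∈ E(G2) ✓
  (1,3) → (φ(1),φ(3)) = (0,2) ∈ E(G2) ✓
  (1,5) → (φ(1),φ(5)) = (1,2) ∈ E(G2) ✓
  (2,5) → (φ(2),φ(5)) = (1,5) ∈ E(G2) ✓
  (3,5) → (φ(3),φ(5)) = (0,1) ∈ E(G2) ✓
  (3,7) → (φ(3),φ(7)) = (0,3) ∈ E(G2) ✓
  (3,8) → (φ(3),φ(8)) = (0,4) ∈ E(G2) ✓
  (4,6) → (φ(4),φ(6)) = (7,8) ∈ E(G2) ✓
  (4,8) → (φ(4),φ(8)) = (4,8) ∈ E(G2) ✓
  (5,6) → (φ(5),φ(6)) = (1,7) ∈ E(G2) ✓
  (5,7) → (φ(5),φ(7)) = (1,3) ∈ E(G2) ✓
  (5,8) → (φ(5),φ(8)) = (1,4) ∈ E(G2) ✓
  (5,9) → (φ(5),φ(9)) = (1,9) ∈ E(G2) ✓
  (6,8) → (φ(6),φ(8)) = (4,7) ∈ E(G2) ✓
  (6,9) → (φ(6),φ(9)) = (7,9) ∈ E(G2) ✓
All 17 edges of G1 map to edges of G2, and |E(G1)| = |E(G2)| = 17, so φ is a bijection on edges as well as vertices. Hence G1 ≅ G2.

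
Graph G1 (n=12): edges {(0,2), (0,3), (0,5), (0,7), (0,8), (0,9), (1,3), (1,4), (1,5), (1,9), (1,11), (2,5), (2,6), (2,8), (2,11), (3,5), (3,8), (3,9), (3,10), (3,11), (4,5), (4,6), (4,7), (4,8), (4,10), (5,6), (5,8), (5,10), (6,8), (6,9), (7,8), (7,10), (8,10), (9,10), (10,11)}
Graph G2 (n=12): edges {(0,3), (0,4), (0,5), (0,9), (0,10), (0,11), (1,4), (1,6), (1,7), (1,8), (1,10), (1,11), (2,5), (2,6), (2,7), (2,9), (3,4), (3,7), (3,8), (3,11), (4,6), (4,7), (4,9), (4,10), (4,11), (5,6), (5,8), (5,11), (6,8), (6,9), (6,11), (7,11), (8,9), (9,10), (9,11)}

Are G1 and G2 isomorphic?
Yes, isomorphic

The graphs are isomorphic.
One valid mapping φ: V(G1) → V(G2): 0→1, 1→5, 2→7, 3→6, 4→0, 5→11, 6→3, 7→10, 8→4, 9→8, 10→9, 11→2

Verify φ preserves adjacency — for each edge of G1, its image is an edge of G2:
  (0,2) → (φ(0),φ(2)) = (1,7) ∈ E(G2) ✓
  (0,3) → (φ(0),φ(3)) = (1,6) ∈ E(G2) ✓
  (0,5) → (φ(0),φ(5)) = (1,11) ∈ E(G2) ✓
  (0,7) → (φ(0),φ(7)) = (1,10) ∈ E(G2) ✓
  (0,8) → (φ(0),φ(8)) = (1,4) ∈ E(G2) ✓
  (0,9) → (φ(0),φ(9)) = (1,8) ∈ E(G2) ✓
  (1,3) → (φ(1),φ(3)) = (5,6) ∈ E(G2) ✓
  (1,4) → (φ(1),φ(4)) = (0,5) ∈ E(G2) ✓
  (1,5) → (φ(1),φ(5)) = (5,11) ∈ E(G2) ✓
  (1,9) → (φ(1),φ(9)) = (5,8) ∈ E(G2) ✓
  (1,11) → (φ(1),φ(11)) = (2,5) ∈ E(G2) ✓
  (2,5) → (φ(2),φ(5)) = (7,11) ∈ E(G2) ✓
  (2,6) → (φ(2),φ(6)) = (3,7) ∈ E(G2) ✓
  (2,8) → (φ(2),φ(8)) = (4,7) ∈ E(G2) ✓
  (2,11) → (φ(2),φ(11)) = (2,7) ∈ E(G2) ✓
  (3,5) → (φ(3),φ(5)) = (6,11) ∈ E(G2) ✓
  (3,8) → (φ(3),φ(8)) = (4,6) ∈ E(G2) ✓
  (3,9) → (φ(3),φ(9)) = (6,8) ∈ E(G2) ✓
  (3,10) → (φ(3),φ(10)) = (6,9) ∈ E(G2) ✓
  (3,11) → (φ(3),φ(11)) = (2,6) ∈ E(G2) ✓
  (4,5) → (φ(4),φ(5)) = (0,11) ∈ E(G2) ✓
  (4,6) → (φ(4),φ(6)) = (0,3) ∈ E(G2) ✓
  (4,7) → (φ(4),φ(7)) = (0,10) ∈ E(G2) ✓
  (4,8) → (φ(4),φ(8)) = (0,4) ∈ E(G2) ✓
  (4,10) → (φ(4),φ(10)) = (0,9) ∈ E(G2) ✓
  (5,6) → (φ(5),φ(6)) = (3,11) ∈ E(G2) ✓
  (5,8) → (φ(5),φ(8)) = (4,11) ∈ E(G2) ✓
  (5,10) → (φ(5),φ(10)) = (9,11) ∈ E(G2) ✓
  (6,8) → (φ(6),φ(8)) = (3,4) ∈ E(G2) ✓
  (6,9) → (φ(6),φ(9)) = (3,8) ∈ E(G2) ✓
  (7,8) → (φ(7),φ(8)) = (4,10) ∈ E(G2) ✓
  (7,10) → (φ(7),φ(10)) = (9,10) ∈ E(G2) ✓
  (8,10) → (φ(8),φ(10)) = (4,9) ∈ E(G2) ✓
  (9,10) → (φ(9),φ(10)) = (8,9) ∈ E(G2) ✓
  (10,11) → (φ(10),φ(11)) = (2,9) ∈ E(G2) ✓
All 35 edges of G1 map to edges of G2, and |E(G1)| = |E(G2)| = 35, so φ is a bijection on edges as well as vertices. Hence G1 ≅ G2.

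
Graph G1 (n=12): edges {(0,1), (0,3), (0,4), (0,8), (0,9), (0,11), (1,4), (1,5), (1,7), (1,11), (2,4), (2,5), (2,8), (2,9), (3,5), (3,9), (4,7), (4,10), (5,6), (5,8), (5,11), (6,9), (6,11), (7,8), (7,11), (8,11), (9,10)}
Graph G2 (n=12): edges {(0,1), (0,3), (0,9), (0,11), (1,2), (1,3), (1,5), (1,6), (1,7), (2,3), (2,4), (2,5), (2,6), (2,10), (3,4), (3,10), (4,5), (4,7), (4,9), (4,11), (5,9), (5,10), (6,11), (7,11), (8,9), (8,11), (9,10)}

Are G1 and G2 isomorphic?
Yes, isomorphic

The graphs are isomorphic.
One valid mapping φ: V(G1) → V(G2): 0→4, 1→5, 2→0, 3→7, 4→9, 5→1, 6→6, 7→10, 8→3, 9→11, 10→8, 11→2

Verify φ preserves adjacency — for each edge of G1, its image is an edge of G2:
  (0,1) → (φ(0),φ(1)) = (4,5) ∈ E(G2) ✓
  (0,3) → (φ(0),φ(3)) = (4,7) ∈ E(G2) ✓
  (0,4) → (φ(0),φ(4)) = (4,9) ∈ E(G2) ✓
  (0,8) → (φ(0),φ(8)) = (3,4) ∈ E(G2) ✓
  (0,9) → (φ(0),φ(9)) = (4,11) ∈ E(G2) ✓
  (0,11) → (φ(0),φ(11)) = (2,4) ∈ E(G2) ✓
  (1,4) → (φ(1),φ(4)) = (5,9) ∈ E(G2) ✓
  (1,5) → (φ(1),φ(5)) = (1,5) ∈ E(G2) ✓
  (1,7) → (φ(1),φ(7)) = (5,10) ∈ E(G2) ✓
  (1,11) → (φ(1),φ(11)) = (2,5) ∈ E(G2) ✓
  (2,4) → (φ(2),φ(4)) = (0,9) ∈ E(G2) ✓
  (2,5) → (φ(2),φ(5)) = (0,1) ∈ E(G2) ✓
  (2,8) → (φ(2),φ(8)) = (0,3) ∈ E(G2) ✓
  (2,9) → (φ(2),φ(9)) = (0,11) ∈ E(G2) ✓
  (3,5) → (φ(3),φ(5)) = (1,7) ∈ E(G2) ✓
  (3,9) → (φ(3),φ(9)) = (7,11) ∈ E(G2) ✓
  (4,7) → (φ(4),φ(7)) = (9,10) ∈ E(G2) ✓
  (4,10) → (φ(4),φ(10)) = (8,9) ∈ E(G2) ✓
  (5,6) → (φ(5),φ(6)) = (1,6) ∈ E(G2) ✓
  (5,8) → (φ(5),φ(8)) = (1,3) ∈ E(G2) ✓
  (5,11) → (φ(5),φ(11)) = (1,2) ∈ E(G2) ✓
  (6,9) → (φ(6),φ(9)) = (6,11) ∈ E(G2) ✓
  (6,11) → (φ(6),φ(11)) = (2,6) ∈ E(G2) ✓
  (7,8) → (φ(7),φ(8)) = (3,10) ∈ E(G2) ✓
  (7,11) → (φ(7),φ(11)) = (2,10) ∈ E(G2) ✓
  (8,11) → (φ(8),φ(11)) = (2,3) ∈ E(G2) ✓
  (9,10) → (φ(9),φ(10)) = (8,11) ∈ E(G2) ✓
All 27 edges of G1 map to edges of G2, and |E(G1)| = |E(G2)| = 27, so φ is a bijection on edges as well as vertices. Hence G1 ≅ G2.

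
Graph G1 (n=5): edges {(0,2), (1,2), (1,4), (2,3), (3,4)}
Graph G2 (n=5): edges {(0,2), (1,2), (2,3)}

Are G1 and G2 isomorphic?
No, not isomorphic

The graphs are NOT isomorphic.

Counting edges: G1 has 5 edge(s); G2 has 3 edge(s).
Edge count is an isomorphism invariant (a bijection on vertices induces a bijection on edges), so differing edge counts rule out isomorphism.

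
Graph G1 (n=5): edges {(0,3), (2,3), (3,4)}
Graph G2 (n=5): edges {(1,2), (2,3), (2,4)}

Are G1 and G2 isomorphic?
Yes, isomorphic

The graphs are isomorphic.
One valid mapping φ: V(G1) → V(G2): 0→4, 1→0, 2→1, 3→2, 4→3

Verify φ preserves adjacency — for each edge of G1, its image is an edge of G2:
  (0,3) → (φ(0),φ(3)) = (2,4) ∈ E(G2) ✓
  (2,3) → (φ(2),φ(3)) = (1,2) ∈ E(G2) ✓
  (3,4) → (φ(3),φ(4)) = (2,3) ∈ E(G2) ✓
All 3 edges of G1 map to edges of G2, and |E(G1)| = |E(G2)| = 3, so φ is a bijection on edges as well as vertices. Hence G1 ≅ G2.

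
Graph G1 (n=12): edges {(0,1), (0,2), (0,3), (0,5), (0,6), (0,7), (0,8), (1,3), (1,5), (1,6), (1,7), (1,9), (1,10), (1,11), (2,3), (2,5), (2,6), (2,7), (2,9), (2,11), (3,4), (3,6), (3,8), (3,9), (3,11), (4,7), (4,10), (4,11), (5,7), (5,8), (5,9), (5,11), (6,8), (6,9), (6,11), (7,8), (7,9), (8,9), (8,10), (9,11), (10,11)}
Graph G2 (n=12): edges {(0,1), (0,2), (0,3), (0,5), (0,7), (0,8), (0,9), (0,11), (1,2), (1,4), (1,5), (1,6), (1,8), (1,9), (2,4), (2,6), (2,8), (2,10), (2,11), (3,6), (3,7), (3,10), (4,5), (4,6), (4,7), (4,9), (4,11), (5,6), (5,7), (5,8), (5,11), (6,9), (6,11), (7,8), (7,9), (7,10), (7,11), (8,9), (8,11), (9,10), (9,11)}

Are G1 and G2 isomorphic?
Yes, isomorphic

The graphs are isomorphic.
One valid mapping φ: V(G1) → V(G2): 0→1, 1→9, 2→5, 3→0, 4→3, 5→4, 6→8, 7→6, 8→2, 9→11, 10→10, 11→7

Verify φ preserves adjacency — for each edge of G1, its image is an edge of G2:
  (0,1) → (φ(0),φ(1)) = (1,9) ∈ E(G2) ✓
  (0,2) → (φ(0),φ(2)) = (1,5) ∈ E(G2) ✓
  (0,3) → (φ(0),φ(3)) = (0,1) ∈ E(G2) ✓
  (0,5) → (φ(0),φ(5)) = (1,4) ∈ E(G2) ✓
  (0,6) → (φ(0),φ(6)) = (1,8) ∈ E(G2) ✓
  (0,7) → (φ(0),φ(7)) = (1,6) ∈ E(G2) ✓
  (0,8) → (φ(0),φ(8)) = (1,2) ∈ E(G2) ✓
  (1,3) → (φ(1),φ(3)) = (0,9) ∈ E(G2) ✓
  (1,5) → (φ(1),φ(5)) = (4,9) ∈ E(G2) ✓
  (1,6) → (φ(1),φ(6)) = (8,9) ∈ E(G2) ✓
  (1,7) → (φ(1),φ(7)) = (6,9) ∈ E(G2) ✓
  (1,9) → (φ(1),φ(9)) = (9,11) ∈ E(G2) ✓
  (1,10) → (φ(1),φ(10)) = (9,10) ∈ E(G2) ✓
  (1,11) → (φ(1),φ(11)) = (7,9) ∈ E(G2) ✓
  (2,3) → (φ(2),φ(3)) = (0,5) ∈ E(G2) ✓
  (2,5) → (φ(2),φ(5)) = (4,5) ∈ E(G2) ✓
  (2,6) → (φ(2),φ(6)) = (5,8) ∈ E(G2) ✓
  (2,7) → (φ(2),φ(7)) = (5,6) ∈ E(G2) ✓
  (2,9) → (φ(2),φ(9)) = (5,11) ∈ E(G2) ✓
  (2,11) → (φ(2),φ(11)) = (5,7) ∈ E(G2) ✓
  (3,4) → (φ(3),φ(4)) = (0,3) ∈ E(G2) ✓
  (3,6) → (φ(3),φ(6)) = (0,8) ∈ E(G2) ✓
  (3,8) → (φ(3),φ(8)) = (0,2) ∈ E(G2) ✓
  (3,9) → (φ(3),φ(9)) = (0,11) ∈ E(G2) ✓
  (3,11) → (φ(3),φ(11)) = (0,7) ∈ E(G2) ✓
  (4,7) → (φ(4),φ(7)) = (3,6) ∈ E(G2) ✓
  (4,10) → (φ(4),φ(10)) = (3,10) ∈ E(G2) ✓
  (4,11) → (φ(4),φ(11)) = (3,7) ∈ E(G2) ✓
  (5,7) → (φ(5),φ(7)) = (4,6) ∈ E(G2) ✓
  (5,8) → (φ(5),φ(8)) = (2,4) ∈ E(G2) ✓
  (5,9) → (φ(5),φ(9)) = (4,11) ∈ E(G2) ✓
  (5,11) → (φ(5),φ(11)) = (4,7) ∈ E(G2) ✓
  (6,8) → (φ(6),φ(8)) = (2,8) ∈ E(G2) ✓
  (6,9) → (φ(6),φ(9)) = (8,11) ∈ E(G2) ✓
  (6,11) → (φ(6),φ(11)) = (7,8) ∈ E(G2) ✓
  (7,8) → (φ(7),φ(8)) = (2,6) ∈ E(G2) ✓
  (7,9) → (φ(7),φ(9)) = (6,11) ∈ E(G2) ✓
  (8,9) → (φ(8),φ(9)) = (2,11) ∈ E(G2) ✓
  (8,10) → (φ(8),φ(10)) = (2,10) ∈ E(G2) ✓
  (9,11) → (φ(9),φ(11)) = (7,11) ∈ E(G2) ✓
  (10,11) → (φ(10),φ(11)) = (7,10) ∈ E(G2) ✓
All 41 edges of G1 map to edges of G2, and |E(G1)| = |E(G2)| = 41, so φ is a bijection on edges as well as vertices. Hence G1 ≅ G2.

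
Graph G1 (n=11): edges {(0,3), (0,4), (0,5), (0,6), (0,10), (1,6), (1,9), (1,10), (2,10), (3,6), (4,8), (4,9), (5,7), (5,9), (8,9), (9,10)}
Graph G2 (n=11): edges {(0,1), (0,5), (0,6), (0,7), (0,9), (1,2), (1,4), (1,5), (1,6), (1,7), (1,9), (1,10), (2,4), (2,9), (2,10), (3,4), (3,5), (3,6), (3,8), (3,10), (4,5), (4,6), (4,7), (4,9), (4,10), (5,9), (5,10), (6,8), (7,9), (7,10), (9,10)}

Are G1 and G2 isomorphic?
No, not isomorphic

The graphs are NOT isomorphic.

Counting triangles (3-cliques): G1 has 3, G2 has 34.
Triangle count is an isomorphism invariant, so differing triangle counts rule out isomorphism.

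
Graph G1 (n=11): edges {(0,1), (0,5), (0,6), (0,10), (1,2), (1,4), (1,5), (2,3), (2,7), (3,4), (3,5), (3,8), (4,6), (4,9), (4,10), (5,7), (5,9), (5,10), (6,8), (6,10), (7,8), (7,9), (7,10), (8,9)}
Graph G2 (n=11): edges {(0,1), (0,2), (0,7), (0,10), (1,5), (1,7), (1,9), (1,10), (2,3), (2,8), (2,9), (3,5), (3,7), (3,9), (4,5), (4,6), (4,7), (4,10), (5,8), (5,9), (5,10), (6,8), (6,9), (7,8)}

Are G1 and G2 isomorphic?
Yes, isomorphic

The graphs are isomorphic.
One valid mapping φ: V(G1) → V(G2): 0→10, 1→4, 2→6, 3→8, 4→7, 5→5, 6→0, 7→9, 8→2, 9→3, 10→1

Verify φ preserves adjacency — for each edge of G1, its image is an edge of G2:
  (0,1) → (φ(0),φ(1)) = (4,10) ∈ E(G2) ✓
  (0,5) → (φ(0),φ(5)) = (5,10) ∈ E(G2) ✓
  (0,6) → (φ(0),φ(6)) = (0,10) ∈ E(G2) ✓
  (0,10) → (φ(0),φ(10)) = (1,10) ∈ E(G2) ✓
  (1,2) → (φ(1),φ(2)) = (4,6) ∈ E(G2) ✓
  (1,4) → (φ(1),φ(4)) = (4,7) ∈ E(G2) ✓
  (1,5) → (φ(1),φ(5)) = (4,5) ∈ E(G2) ✓
  (2,3) → (φ(2),φ(3)) = (6,8) ∈ E(G2) ✓
  (2,7) → (φ(2),φ(7)) = (6,9) ∈ E(G2) ✓
  (3,4) → (φ(3),φ(4)) = (7,8) ∈ E(G2) ✓
  (3,5) → (φ(3),φ(5)) = (5,8) ∈ E(G2) ✓
  (3,8) → (φ(3),φ(8)) = (2,8) ∈ E(G2) ✓
  (4,6) → (φ(4),φ(6)) = (0,7) ∈ E(G2) ✓
  (4,9) → (φ(4),φ(9)) = (3,7) ∈ E(G2) ✓
  (4,10) → (φ(4),φ(10)) = (1,7) ∈ E(G2) ✓
  (5,7) → (φ(5),φ(7)) = (5,9) ∈ E(G2) ✓
  (5,9) → (φ(5),φ(9)) = (3,5) ∈ E(G2) ✓
  (5,10) → (φ(5),φ(10)) = (1,5) ∈ E(G2) ✓
  (6,8) → (φ(6),φ(8)) = (0,2) ∈ E(G2) ✓
  (6,10) → (φ(6),φ(10)) = (0,1) ∈ E(G2) ✓
  (7,8) → (φ(7),φ(8)) = (2,9) ∈ E(G2) ✓
  (7,9) → (φ(7),φ(9)) = (3,9) ∈ E(G2) ✓
  (7,10) → (φ(7),φ(10)) = (1,9) ∈ E(G2) ✓
  (8,9) → (φ(8),φ(9)) = (2,3) ∈ E(G2) ✓
All 24 edges of G1 map to edges of G2, and |E(G1)| = |E(G2)| = 24, so φ is a bijection on edges as well as vertices. Hence G1 ≅ G2.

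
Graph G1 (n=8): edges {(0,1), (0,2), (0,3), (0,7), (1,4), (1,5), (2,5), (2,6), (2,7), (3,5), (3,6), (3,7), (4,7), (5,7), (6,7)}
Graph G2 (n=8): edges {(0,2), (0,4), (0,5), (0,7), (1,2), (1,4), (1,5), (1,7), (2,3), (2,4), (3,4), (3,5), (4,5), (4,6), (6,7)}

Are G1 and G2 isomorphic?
Yes, isomorphic

The graphs are isomorphic.
One valid mapping φ: V(G1) → V(G2): 0→0, 1→7, 2→2, 3→5, 4→6, 5→1, 6→3, 7→4

Verify φ preserves adjacency — for each edge of G1, its image is an edge of G2:
  (0,1) → (φ(0),φ(1)) = (0,7) ∈ E(G2) ✓
  (0,2) → (φ(0),φ(2)) = (0,2) ∈ E(G2) ✓
  (0,3) → (φ(0),φ(3)) = (0,5) ∈ E(G2) ✓
  (0,7) → (φ(0),φ(7)) = (0,4) ∈ E(G2) ✓
  (1,4) → (φ(1),φ(4)) = (6,7) ∈ E(G2) ✓
  (1,5) → (φ(1),φ(5)) = (1,7) ∈ E(G2) ✓
  (2,5) → (φ(2),φ(5)) = (1,2) ∈ E(G2) ✓
  (2,6) → (φ(2),φ(6)) = (2,3) ∈ E(G2) ✓
  (2,7) → (φ(2),φ(7)) = (2,4) ∈ E(G2) ✓
  (3,5) → (φ(3),φ(5)) = (1,5) ∈ E(G2) ✓
  (3,6) → (φ(3),φ(6)) = (3,5) ∈ E(G2) ✓
  (3,7) → (φ(3),φ(7)) = (4,5) ∈ E(G2) ✓
  (4,7) → (φ(4),φ(7)) = (4,6) ∈ E(G2) ✓
  (5,7) → (φ(5),φ(7)) = (1,4) ∈ E(G2) ✓
  (6,7) → (φ(6),φ(7)) = (3,4) ∈ E(G2) ✓
All 15 edges of G1 map to edges of G2, and |E(G1)| = |E(G2)| = 15, so φ is a bijection on edges as well as vertices. Hence G1 ≅ G2.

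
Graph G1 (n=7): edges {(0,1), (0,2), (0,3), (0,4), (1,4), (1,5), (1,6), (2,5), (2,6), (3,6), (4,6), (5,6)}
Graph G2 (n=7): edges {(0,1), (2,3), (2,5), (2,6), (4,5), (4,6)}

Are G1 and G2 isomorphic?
No, not isomorphic

The graphs are NOT isomorphic.

Connected components of G1: 1 component(s) with vertex sets [[0, 1, 2, 3, 4, 5, 6]], sizes [7].
Connected components of G2: 2 component(s) with vertex sets [[0, 1], [2, 3, 4, 5, 6]], sizes [2, 5].
The number of connected components (and the multiset of component sizes) is an isomorphism invariant — an isomorphism maps each component of G1 bijectively onto a component of G2. Since G1 has 1 component(s) and G2 has 2, they cannot be isomorphic.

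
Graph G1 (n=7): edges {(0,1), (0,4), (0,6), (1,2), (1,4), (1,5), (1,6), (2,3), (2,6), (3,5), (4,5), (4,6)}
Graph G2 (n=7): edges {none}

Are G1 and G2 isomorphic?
No, not isomorphic

The graphs are NOT isomorphic.

Connected components of G1: 1 component(s) with vertex sets [[0, 1, 2, 3, 4, 5, 6]], sizes [7].
Connected components of G2: 7 component(s) with vertex sets [[0], [1], [2], [3], [4], [5], [6]], sizes [1, 1, 1, 1, 1, 1, 1].
The number of connected components (and the multiset of component sizes) is an isomorphism invariant — an isomorphism maps each component of G1 bijectively onto a component of G2. Since G1 has 1 component(s) and G2 has 7, they cannot be isomorphic.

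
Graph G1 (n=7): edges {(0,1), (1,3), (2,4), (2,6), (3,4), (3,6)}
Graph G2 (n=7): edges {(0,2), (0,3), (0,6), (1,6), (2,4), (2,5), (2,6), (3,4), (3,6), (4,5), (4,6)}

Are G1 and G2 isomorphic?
No, not isomorphic

The graphs are NOT isomorphic.

Counting triangles (3-cliques): G1 has 0, G2 has 5.
Triangle count is an isomorphism invariant, so differing triangle counts rule out isomorphism.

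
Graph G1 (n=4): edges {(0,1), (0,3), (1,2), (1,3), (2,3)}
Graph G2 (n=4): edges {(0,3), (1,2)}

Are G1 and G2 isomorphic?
No, not isomorphic

The graphs are NOT isomorphic.

Counting triangles (3-cliques): G1 has 2, G2 has 0.
Triangle count is an isomorphism invariant, so differing triangle counts rule out isomorphism.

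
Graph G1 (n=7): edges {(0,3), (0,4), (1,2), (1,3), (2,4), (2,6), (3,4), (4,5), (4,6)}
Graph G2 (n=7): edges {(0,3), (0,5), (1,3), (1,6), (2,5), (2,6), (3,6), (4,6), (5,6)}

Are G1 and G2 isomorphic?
Yes, isomorphic

The graphs are isomorphic.
One valid mapping φ: V(G1) → V(G2): 0→2, 1→0, 2→3, 3→5, 4→6, 5→4, 6→1

Verify φ preserves adjacency — for each edge of G1, its image is an edge of G2:
  (0,3) → (φ(0),φ(3)) = (2,5) ∈ E(G2) ✓
  (0,4) → (φ(0),φ(4)) = (2,6) ∈ E(G2) ✓
  (1,2) → (φ(1),φ(2)) = (0,3) ∈ E(G2) ✓
  (1,3) → (φ(1),φ(3)) = (0,5) ∈ E(G2) ✓
  (2,4) → (φ(2),φ(4)) = (3,6) ∈ E(G2) ✓
  (2,6) → (φ(2),φ(6)) = (1,3) ∈ E(G2) ✓
  (3,4) → (φ(3),φ(4)) = (5,6) ∈ E(G2) ✓
  (4,5) → (φ(4),φ(5)) = (4,6) ∈ E(G2) ✓
  (4,6) → (φ(4),φ(6)) = (1,6) ∈ E(G2) ✓
All 9 edges of G1 map to edges of G2, and |E(G1)| = |E(G2)| = 9, so φ is a bijection on edges as well as vertices. Hence G1 ≅ G2.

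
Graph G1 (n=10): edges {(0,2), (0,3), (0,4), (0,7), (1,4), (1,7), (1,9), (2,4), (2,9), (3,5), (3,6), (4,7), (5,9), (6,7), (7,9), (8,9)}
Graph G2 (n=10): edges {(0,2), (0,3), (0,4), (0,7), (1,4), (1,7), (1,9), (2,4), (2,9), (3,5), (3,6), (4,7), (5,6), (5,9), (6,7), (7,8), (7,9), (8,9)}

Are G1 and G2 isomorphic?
No, not isomorphic

The graphs are NOT isomorphic.

Counting edges: G1 has 16 edge(s); G2 has 18 edge(s).
Edge count is an isomorphism invariant (a bijection on vertices induces a bijection on edges), so differing edge counts rule out isomorphism.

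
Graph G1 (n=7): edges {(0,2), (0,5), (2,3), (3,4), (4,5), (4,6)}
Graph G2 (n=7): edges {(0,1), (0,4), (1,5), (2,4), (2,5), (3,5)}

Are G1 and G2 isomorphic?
Yes, isomorphic

The graphs are isomorphic.
One valid mapping φ: V(G1) → V(G2): 0→0, 1→6, 2→4, 3→2, 4→5, 5→1, 6→3

Verify φ preserves adjacency — for each edge of G1, its image is an edge of G2:
  (0,2) → (φ(0),φ(2)) = (0,4) ∈ E(G2) ✓
  (0,5) → (φ(0),φ(5)) = (0,1) ∈ E(G2) ✓
  (2,3) → (φ(2),φ(3)) = (2,4) ∈ E(G2) ✓
  (3,4) → (φ(3),φ(4)) = (2,5) ∈ E(G2) ✓
  (4,5) → (φ(4),φ(5)) = (1,5) ∈ E(G2) ✓
  (4,6) → (φ(4),φ(6)) = (3,5) ∈ E(G2) ✓
All 6 edges of G1 map to edges of G2, and |E(G1)| = |E(G2)| = 6, so φ is a bijection on edges as well as vertices. Hence G1 ≅ G2.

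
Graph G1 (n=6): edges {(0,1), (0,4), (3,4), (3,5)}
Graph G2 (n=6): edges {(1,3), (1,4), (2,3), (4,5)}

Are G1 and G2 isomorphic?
Yes, isomorphic

The graphs are isomorphic.
One valid mapping φ: V(G1) → V(G2): 0→4, 1→5, 2→0, 3→3, 4→1, 5→2

Verify φ preserves adjacency — for each edge of G1, its image is an edge of G2:
  (0,1) → (φ(0),φ(1)) = (4,5) ∈ E(G2) ✓
  (0,4) → (φ(0),φ(4)) = (1,4) ∈ E(G2) ✓
  (3,4) → (φ(3),φ(4)) = (1,3) ∈ E(G2) ✓
  (3,5) → (φ(3),φ(5)) = (2,3) ∈ E(G2) ✓
All 4 edges of G1 map to edges of G2, and |E(G1)| = |E(G2)| = 4, so φ is a bijection on edges as well as vertices. Hence G1 ≅ G2.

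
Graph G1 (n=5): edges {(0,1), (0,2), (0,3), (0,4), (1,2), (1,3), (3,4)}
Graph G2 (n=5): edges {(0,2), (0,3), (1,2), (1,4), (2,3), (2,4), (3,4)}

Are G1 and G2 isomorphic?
Yes, isomorphic

The graphs are isomorphic.
One valid mapping φ: V(G1) → V(G2): 0→2, 1→3, 2→0, 3→4, 4→1

Verify φ preserves adjacency — for each edge of G1, its image is an edge of G2:
  (0,1) → (φ(0),φ(1)) = (2,3) ∈ E(G2) ✓
  (0,2) → (φ(0),φ(2)) = (0,2) ∈ E(G2) ✓
  (0,3) → (φ(0),φ(3)) = (2,4) ∈ E(G2) ✓
  (0,4) → (φ(0),φ(4)) = (1,2) ∈ E(G2) ✓
  (1,2) → (φ(1),φ(2)) = (0,3) ∈ E(G2) ✓
  (1,3) → (φ(1),φ(3)) = (3,4) ∈ E(G2) ✓
  (3,4) → (φ(3),φ(4)) = (1,4) ∈ E(G2) ✓
All 7 edges of G1 map to edges of G2, and |E(G1)| = |E(G2)| = 7, so φ is a bijection on edges as well as vertices. Hence G1 ≅ G2.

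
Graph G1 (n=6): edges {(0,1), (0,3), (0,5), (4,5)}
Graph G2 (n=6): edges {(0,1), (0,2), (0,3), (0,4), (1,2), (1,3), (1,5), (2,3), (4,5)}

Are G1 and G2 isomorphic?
No, not isomorphic

The graphs are NOT isomorphic.

Degrees in G1: deg(0)=3, deg(1)=1, deg(2)=0, deg(3)=1, deg(4)=1, deg(5)=2.
Sorted degree sequence of G1: [3, 2, 1, 1, 1, 0].
Degrees in G2: deg(0)=4, deg(1)=4, deg(2)=3, deg(3)=3, deg(4)=2, deg(5)=2.
Sorted degree sequence of G2: [4, 4, 3, 3, 2, 2].
The (sorted) degree sequence is an isomorphism invariant, so since G1 and G2 have different degree sequences they cannot be isomorphic.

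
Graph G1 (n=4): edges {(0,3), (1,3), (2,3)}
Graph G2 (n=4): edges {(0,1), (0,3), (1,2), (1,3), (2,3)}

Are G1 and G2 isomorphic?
No, not isomorphic

The graphs are NOT isomorphic.

Counting edges: G1 has 3 edge(s); G2 has 5 edge(s).
Edge count is an isomorphism invariant (a bijection on vertices induces a bijection on edges), so differing edge counts rule out isomorphism.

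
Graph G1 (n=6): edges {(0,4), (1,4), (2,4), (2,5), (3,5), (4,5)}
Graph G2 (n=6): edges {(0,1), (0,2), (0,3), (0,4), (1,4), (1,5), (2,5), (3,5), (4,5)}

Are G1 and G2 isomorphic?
No, not isomorphic

The graphs are NOT isomorphic.

Counting triangles (3-cliques): G1 has 1, G2 has 2.
Triangle count is an isomorphism invariant, so differing triangle counts rule out isomorphism.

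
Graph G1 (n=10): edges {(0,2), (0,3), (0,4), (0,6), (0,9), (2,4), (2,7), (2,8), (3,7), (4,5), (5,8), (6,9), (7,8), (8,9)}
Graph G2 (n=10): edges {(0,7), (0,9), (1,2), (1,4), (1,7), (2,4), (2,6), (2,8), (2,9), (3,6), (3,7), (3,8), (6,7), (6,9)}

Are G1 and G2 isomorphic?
Yes, isomorphic

The graphs are isomorphic.
One valid mapping φ: V(G1) → V(G2): 0→2, 1→5, 2→6, 3→8, 4→9, 5→0, 6→4, 7→3, 8→7, 9→1

Verify φ preserves adjacency — for each edge of G1, its image is an edge of G2:
  (0,2) → (φ(0),φ(2)) = (2,6) ∈ E(G2) ✓
  (0,3) → (φ(0),φ(3)) = (2,8) ∈ E(G2) ✓
  (0,4) → (φ(0),φ(4)) = (2,9) ∈ E(G2) ✓
  (0,6) → (φ(0),φ(6)) = (2,4) ∈ E(G2) ✓
  (0,9) → (φ(0),φ(9)) = (1,2) ∈ E(G2) ✓
  (2,4) → (φ(2),φ(4)) = (6,9) ∈ E(G2) ✓
  (2,7) → (φ(2),φ(7)) = (3,6) ∈ E(G2) ✓
  (2,8) → (φ(2),φ(8)) = (6,7) ∈ E(G2) ✓
  (3,7) → (φ(3),φ(7)) = (3,8) ∈ E(G2) ✓
  (4,5) → (φ(4),φ(5)) = (0,9) ∈ E(G2) ✓
  (5,8) → (φ(5),φ(8)) = (0,7) ∈ E(G2) ✓
  (6,9) → (φ(6),φ(9)) = (1,4) ∈ E(G2) ✓
  (7,8) → (φ(7),φ(8)) = (3,7) ∈ E(G2) ✓
  (8,9) → (φ(8),φ(9)) = (1,7) ∈ E(G2) ✓
All 14 edges of G1 map to edges of G2, and |E(G1)| = |E(G2)| = 14, so φ is a bijection on edges as well as vertices. Hence G1 ≅ G2.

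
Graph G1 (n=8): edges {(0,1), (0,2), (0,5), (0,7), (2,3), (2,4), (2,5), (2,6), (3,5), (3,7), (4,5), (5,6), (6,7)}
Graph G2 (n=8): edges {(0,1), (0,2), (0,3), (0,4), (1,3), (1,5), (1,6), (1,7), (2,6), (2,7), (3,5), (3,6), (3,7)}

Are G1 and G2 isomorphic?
Yes, isomorphic

The graphs are isomorphic.
One valid mapping φ: V(G1) → V(G2): 0→0, 1→4, 2→3, 3→6, 4→5, 5→1, 6→7, 7→2

Verify φ preserves adjacency — for each edge of G1, its image is an edge of G2:
  (0,1) → (φ(0),φ(1)) = (0,4) ∈ E(G2) ✓
  (0,2) → (φ(0),φ(2)) = (0,3) ∈ E(G2) ✓
  (0,5) → (φ(0),φ(5)) = (0,1) ∈ E(G2) ✓
  (0,7) → (φ(0),φ(7)) = (0,2) ∈ E(G2) ✓
  (2,3) → (φ(2),φ(3)) = (3,6) ∈ E(G2) ✓
  (2,4) → (φ(2),φ(4)) = (3,5) ∈ E(G2) ✓
  (2,5) → (φ(2),φ(5)) = (1,3) ∈ E(G2) ✓
  (2,6) → (φ(2),φ(6)) = (3,7) ∈ E(G2) ✓
  (3,5) → (φ(3),φ(5)) = (1,6) ∈ E(G2) ✓
  (3,7) → (φ(3),φ(7)) = (2,6) ∈ E(G2) ✓
  (4,5) → (φ(4),φ(5)) = (1,5) ∈ E(G2) ✓
  (5,6) → (φ(5),φ(6)) = (1,7) ∈ E(G2) ✓
  (6,7) → (φ(6),φ(7)) = (2,7) ∈ E(G2) ✓
All 13 edges of G1 map to edges of G2, and |E(G1)| = |E(G2)| = 13, so φ is a bijection on edges as well as vertices. Hence G1 ≅ G2.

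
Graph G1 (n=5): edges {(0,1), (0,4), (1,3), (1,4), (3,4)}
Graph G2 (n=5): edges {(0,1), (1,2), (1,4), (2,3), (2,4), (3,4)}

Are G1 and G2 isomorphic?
No, not isomorphic

The graphs are NOT isomorphic.

Connected components of G1: 2 component(s) with vertex sets [[2], [0, 1, 3, 4]], sizes [1, 4].
Connected components of G2: 1 component(s) with vertex sets [[0, 1, 2, 3, 4]], sizes [5].
The number of connected components (and the multiset of component sizes) is an isomorphism invariant — an isomorphism maps each component of G1 bijectively onto a component of G2. Since G1 has 2 component(s) and G2 has 1, they cannot be isomorphic.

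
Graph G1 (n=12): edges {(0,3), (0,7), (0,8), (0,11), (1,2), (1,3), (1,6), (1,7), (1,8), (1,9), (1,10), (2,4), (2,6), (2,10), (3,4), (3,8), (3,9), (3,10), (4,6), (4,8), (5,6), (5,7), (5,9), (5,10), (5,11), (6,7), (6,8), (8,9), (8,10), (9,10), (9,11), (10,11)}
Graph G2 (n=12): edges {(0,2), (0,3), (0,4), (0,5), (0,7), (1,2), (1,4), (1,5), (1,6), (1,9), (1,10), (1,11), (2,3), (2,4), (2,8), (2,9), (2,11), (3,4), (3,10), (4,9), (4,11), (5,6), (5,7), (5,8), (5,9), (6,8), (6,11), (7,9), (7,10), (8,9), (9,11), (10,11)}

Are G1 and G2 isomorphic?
Yes, isomorphic

The graphs are isomorphic.
One valid mapping φ: V(G1) → V(G2): 0→10, 1→9, 2→8, 3→11, 4→6, 5→0, 6→5, 7→7, 8→1, 9→4, 10→2, 11→3

Verify φ preserves adjacency — for each edge of G1, its image is an edge of G2:
  (0,3) → (φ(0),φ(3)) = (10,11) ∈ E(G2) ✓
  (0,7) → (φ(0),φ(7)) = (7,10) ∈ E(G2) ✓
  (0,8) → (φ(0),φ(8)) = (1,10) ∈ E(G2) ✓
  (0,11) → (φ(0),φ(11)) = (3,10) ∈ E(G2) ✓
  (1,2) → (φ(1),φ(2)) = (8,9) ∈ E(G2) ✓
  (1,3) → (φ(1),φ(3)) = (9,11) ∈ E(G2) ✓
  (1,6) → (φ(1),φ(6)) = (5,9) ∈ E(G2) ✓
  (1,7) → (φ(1),φ(7)) = (7,9) ∈ E(G2) ✓
  (1,8) → (φ(1),φ(8)) = (1,9) ∈ E(G2) ✓
  (1,9) → (φ(1),φ(9)) = (4,9) ∈ E(G2) ✓
  (1,10) → (φ(1),φ(10)) = (2,9) ∈ E(G2) ✓
  (2,4) → (φ(2),φ(4)) = (6,8) ∈ E(G2) ✓
  (2,6) → (φ(2),φ(6)) = (5,8) ∈ E(G2) ✓
  (2,10) → (φ(2),φ(10)) = (2,8) ∈ E(G2) ✓
  (3,4) → (φ(3),φ(4)) = (6,11) ∈ E(G2) ✓
  (3,8) → (φ(3),φ(8)) = (1,11) ∈ E(G2) ✓
  (3,9) → (φ(3),φ(9)) = (4,11) ∈ E(G2) ✓
  (3,10) → (φ(3),φ(10)) = (2,11) ∈ E(G2) ✓
  (4,6) → (φ(4),φ(6)) = (5,6) ∈ E(G2) ✓
  (4,8) → (φ(4),φ(8)) = (1,6) ∈ E(G2) ✓
  (5,6) → (φ(5),φ(6)) = (0,5) ∈ E(G2) ✓
  (5,7) → (φ(5),φ(7)) = (0,7) ∈ E(G2) ✓
  (5,9) → (φ(5),φ(9)) = (0,4) ∈ E(G2) ✓
  (5,10) → (φ(5),φ(10)) = (0,2) ∈ E(G2) ✓
  (5,11) → (φ(5),φ(11)) = (0,3) ∈ E(G2) ✓
  (6,7) → (φ(6),φ(7)) = (5,7) ∈ E(G2) ✓
  (6,8) → (φ(6),φ(8)) = (1,5) ∈ E(G2) ✓
  (8,9) → (φ(8),φ(9)) = (1,4) ∈ E(G2) ✓
  (8,10) → (φ(8),φ(10)) = (1,2) ∈ E(G2) ✓
  (9,10) → (φ(9),φ(10)) = (2,4) ∈ E(G2) ✓
  (9,11) → (φ(9),φ(11)) = (3,4) ∈ E(G2) ✓
  (10,11) → (φ(10),φ(11)) = (2,3) ∈ E(G2) ✓
All 32 edges of G1 map to edges of G2, and |E(G1)| = |E(G2)| = 32, so φ is a bijection on edges as well as vertices. Hence G1 ≅ G2.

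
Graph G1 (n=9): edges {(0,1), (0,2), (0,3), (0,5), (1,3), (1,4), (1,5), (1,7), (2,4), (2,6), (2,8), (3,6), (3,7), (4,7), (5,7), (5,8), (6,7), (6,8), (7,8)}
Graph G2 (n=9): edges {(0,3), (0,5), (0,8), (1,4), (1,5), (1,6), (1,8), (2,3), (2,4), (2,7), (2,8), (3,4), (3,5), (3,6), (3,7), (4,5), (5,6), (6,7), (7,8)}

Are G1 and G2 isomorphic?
Yes, isomorphic

The graphs are isomorphic.
One valid mapping φ: V(G1) → V(G2): 0→1, 1→5, 2→8, 3→4, 4→0, 5→6, 6→2, 7→3, 8→7

Verify φ preserves adjacency — for each edge of G1, its image is an edge of G2:
  (0,1) → (φ(0),φ(1)) = (1,5) ∈ E(G2) ✓
  (0,2) → (φ(0),φ(2)) = (1,8) ∈ E(G2) ✓
  (0,3) → (φ(0),φ(3)) = (1,4) ∈ E(G2) ✓
  (0,5) → (φ(0),φ(5)) = (1,6) ∈ E(G2) ✓
  (1,3) → (φ(1),φ(3)) = (4,5) ∈ E(G2) ✓
  (1,4) → (φ(1),φ(4)) = (0,5) ∈ E(G2) ✓
  (1,5) → (φ(1),φ(5)) = (5,6) ∈ E(G2) ✓
  (1,7) → (φ(1),φ(7)) = (3,5) ∈ E(G2) ✓
  (2,4) → (φ(2),φ(4)) = (0,8) ∈ E(G2) ✓
  (2,6) → (φ(2),φ(6)) = (2,8) ∈ E(G2) ✓
  (2,8) → (φ(2),φ(8)) = (7,8) ∈ E(G2) ✓
  (3,6) → (φ(3),φ(6)) = (2,4) ∈ E(G2) ✓
  (3,7) → (φ(3),φ(7)) = (3,4) ∈ E(G2) ✓
  (4,7) → (φ(4),φ(7)) = (0,3) ∈ E(G2) ✓
  (5,7) → (φ(5),φ(7)) = (3,6) ∈ E(G2) ✓
  (5,8) → (φ(5),φ(8)) = (6,7) ∈ E(G2) ✓
  (6,7) → (φ(6),φ(7)) = (2,3) ∈ E(G2) ✓
  (6,8) → (φ(6),φ(8)) = (2,7) ∈ E(G2) ✓
  (7,8) → (φ(7),φ(8)) = (3,7) ∈ E(G2) ✓
All 19 edges of G1 map to edges of G2, and |E(G1)| = |E(G2)| = 19, so φ is a bijection on edges as well as vertices. Hence G1 ≅ G2.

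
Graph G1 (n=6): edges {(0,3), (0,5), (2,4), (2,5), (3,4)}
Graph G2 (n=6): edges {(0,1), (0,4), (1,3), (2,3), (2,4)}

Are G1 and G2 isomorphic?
Yes, isomorphic

The graphs are isomorphic.
One valid mapping φ: V(G1) → V(G2): 0→2, 1→5, 2→1, 3→4, 4→0, 5→3

Verify φ preserves adjacency — for each edge of G1, its image is an edge of G2:
  (0,3) → (φ(0),φ(3)) = (2,4) ∈ E(G2) ✓
  (0,5) → (φ(0),φ(5)) = (2,3) ∈ E(G2) ✓
  (2,4) → (φ(2),φ(4)) = (0,1) ∈ E(G2) ✓
  (2,5) → (φ(2),φ(5)) = (1,3) ∈ E(G2) ✓
  (3,4) → (φ(3),φ(4)) = (0,4) ∈ E(G2) ✓
All 5 edges of G1 map to edges of G2, and |E(G1)| = |E(G2)| = 5, so φ is a bijection on edges as well as vertices. Hence G1 ≅ G2.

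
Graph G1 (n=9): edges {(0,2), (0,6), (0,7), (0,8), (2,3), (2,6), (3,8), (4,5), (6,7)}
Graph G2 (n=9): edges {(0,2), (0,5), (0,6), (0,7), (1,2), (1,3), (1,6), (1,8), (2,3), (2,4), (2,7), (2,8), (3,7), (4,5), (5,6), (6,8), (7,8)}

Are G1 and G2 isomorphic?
No, not isomorphic

The graphs are NOT isomorphic.

Counting triangles (3-cliques): G1 has 2, G2 has 7.
Triangle count is an isomorphism invariant, so differing triangle counts rule out isomorphism.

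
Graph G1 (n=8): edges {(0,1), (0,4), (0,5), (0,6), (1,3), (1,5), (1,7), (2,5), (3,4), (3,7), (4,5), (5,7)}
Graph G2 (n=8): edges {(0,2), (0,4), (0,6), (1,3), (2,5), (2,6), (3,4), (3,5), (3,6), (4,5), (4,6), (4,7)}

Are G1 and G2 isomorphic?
Yes, isomorphic

The graphs are isomorphic.
One valid mapping φ: V(G1) → V(G2): 0→3, 1→6, 2→7, 3→2, 4→5, 5→4, 6→1, 7→0

Verify φ preserves adjacency — for each edge of G1, its image is an edge of G2:
  (0,1) → (φ(0),φ(1)) = (3,6) ∈ E(G2) ✓
  (0,4) → (φ(0),φ(4)) = (3,5) ∈ E(G2) ✓
  (0,5) → (φ(0),φ(5)) = (3,4) ∈ E(G2) ✓
  (0,6) → (φ(0),φ(6)) = (1,3) ∈ E(G2) ✓
  (1,3) → (φ(1),φ(3)) = (2,6) ∈ E(G2) ✓
  (1,5) → (φ(1),φ(5)) = (4,6) ∈ E(G2) ✓
  (1,7) → (φ(1),φ(7)) = (0,6) ∈ E(G2) ✓
  (2,5) → (φ(2),φ(5)) = (4,7) ∈ E(G2) ✓
  (3,4) → (φ(3),φ(4)) = (2,5) ∈ E(G2) ✓
  (3,7) → (φ(3),φ(7)) = (0,2) ∈ E(G2) ✓
  (4,5) → (φ(4),φ(5)) = (4,5) ∈ E(G2) ✓
  (5,7) → (φ(5),φ(7)) = (0,4) ∈ E(G2) ✓
All 12 edges of G1 map to edges of G2, and |E(G1)| = |E(G2)| = 12, so φ is a bijection on edges as well as vertices. Hence G1 ≅ G2.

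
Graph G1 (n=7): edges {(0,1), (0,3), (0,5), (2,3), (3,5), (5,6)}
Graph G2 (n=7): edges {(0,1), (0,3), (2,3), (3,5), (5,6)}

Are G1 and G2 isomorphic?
No, not isomorphic

The graphs are NOT isomorphic.

Counting edges: G1 has 6 edge(s); G2 has 5 edge(s).
Edge count is an isomorphism invariant (a bijection on vertices induces a bijection on edges), so differing edge counts rule out isomorphism.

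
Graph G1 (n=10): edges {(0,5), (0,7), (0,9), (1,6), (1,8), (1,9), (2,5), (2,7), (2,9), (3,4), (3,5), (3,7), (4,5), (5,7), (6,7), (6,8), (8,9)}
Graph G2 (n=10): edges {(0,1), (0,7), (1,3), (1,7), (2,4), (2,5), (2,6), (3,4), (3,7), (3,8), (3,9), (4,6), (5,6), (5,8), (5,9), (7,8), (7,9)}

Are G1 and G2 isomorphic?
Yes, isomorphic

The graphs are isomorphic.
One valid mapping φ: V(G1) → V(G2): 0→8, 1→6, 2→9, 3→1, 4→0, 5→7, 6→4, 7→3, 8→2, 9→5

Verify φ preserves adjacency — for each edge of G1, its image is an edge of G2:
  (0,5) → (φ(0),φ(5)) = (7,8) ∈ E(G2) ✓
  (0,7) → (φ(0),φ(7)) = (3,8) ∈ E(G2) ✓
  (0,9) → (φ(0),φ(9)) = (5,8) ∈ E(G2) ✓
  (1,6) → (φ(1),φ(6)) = (4,6) ∈ E(G2) ✓
  (1,8) → (φ(1),φ(8)) = (2,6) ∈ E(G2) ✓
  (1,9) → (φ(1),φ(9)) = (5,6) ∈ E(G2) ✓
  (2,5) → (φ(2),φ(5)) = (7,9) ∈ E(G2) ✓
  (2,7) → (φ(2),φ(7)) = (3,9) ∈ E(G2) ✓
  (2,9) → (φ(2),φ(9)) = (5,9) ∈ E(G2) ✓
  (3,4) → (φ(3),φ(4)) = (0,1) ∈ E(G2) ✓
  (3,5) → (φ(3),φ(5)) = (1,7) ∈ E(G2) ✓
  (3,7) → (φ(3),φ(7)) = (1,3) ∈ E(G2) ✓
  (4,5) → (φ(4),φ(5)) = (0,7) ∈ E(G2) ✓
  (5,7) → (φ(5),φ(7)) = (3,7) ∈ E(G2) ✓
  (6,7) → (φ(6),φ(7)) = (3,4) ∈ E(G2) ✓
  (6,8) → (φ(6),φ(8)) = (2,4) ∈ E(G2) ✓
  (8,9) → (φ(8),φ(9)) = (2,5) ∈ E(G2) ✓
All 17 edges of G1 map to edges of G2, and |E(G1)| = |E(G2)| = 17, so φ is a bijection on edges as well as vertices. Hence G1 ≅ G2.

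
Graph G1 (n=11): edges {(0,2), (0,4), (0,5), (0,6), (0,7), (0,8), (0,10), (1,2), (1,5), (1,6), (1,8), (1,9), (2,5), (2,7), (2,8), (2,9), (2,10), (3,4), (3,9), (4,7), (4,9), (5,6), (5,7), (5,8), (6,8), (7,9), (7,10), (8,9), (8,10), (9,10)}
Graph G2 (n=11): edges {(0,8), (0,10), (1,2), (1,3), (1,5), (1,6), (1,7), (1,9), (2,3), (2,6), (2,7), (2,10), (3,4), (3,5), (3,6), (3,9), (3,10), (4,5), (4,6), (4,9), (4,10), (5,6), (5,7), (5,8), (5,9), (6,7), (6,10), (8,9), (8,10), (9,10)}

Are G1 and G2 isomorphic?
Yes, isomorphic

The graphs are isomorphic.
One valid mapping φ: V(G1) → V(G2): 0→5, 1→2, 2→3, 3→0, 4→8, 5→1, 6→7, 7→9, 8→6, 9→10, 10→4

Verify φ preserves adjacency — for each edge of G1, its image is an edge of G2:
  (0,2) → (φ(0),φ(2)) = (3,5) ∈ E(G2) ✓
  (0,4) → (φ(0),φ(4)) = (5,8) ∈ E(G2) ✓
  (0,5) → (φ(0),φ(5)) = (1,5) ∈ E(G2) ✓
  (0,6) → (φ(0),φ(6)) = (5,7) ∈ E(G2) ✓
  (0,7) → (φ(0),φ(7)) = (5,9) ∈ E(G2) ✓
  (0,8) → (φ(0),φ(8)) = (5,6) ∈ E(G2) ✓
  (0,10) → (φ(0),φ(10)) = (4,5) ∈ E(G2) ✓
  (1,2) → (φ(1),φ(2)) = (2,3) ∈ E(G2) ✓
  (1,5) → (φ(1),φ(5)) = (1,2) ∈ E(G2) ✓
  (1,6) → (φ(1),φ(6)) = (2,7) ∈ E(G2) ✓
  (1,8) → (φ(1),φ(8)) = (2,6) ∈ E(G2) ✓
  (1,9) → (φ(1),φ(9)) = (2,10) ∈ E(G2) ✓
  (2,5) → (φ(2),φ(5)) = (1,3) ∈ E(G2) ✓
  (2,7) → (φ(2),φ(7)) = (3,9) ∈ E(G2) ✓
  (2,8) → (φ(2),φ(8)) = (3,6) ∈ E(G2) ✓
  (2,9) → (φ(2),φ(9)) = (3,10) ∈ E(G2) ✓
  (2,10) → (φ(2),φ(10)) = (3,4) ∈ E(G2) ✓
  (3,4) → (φ(3),φ(4)) = (0,8) ∈ E(G2) ✓
  (3,9) → (φ(3),φ(9)) = (0,10) ∈ E(G2) ✓
  (4,7) → (φ(4),φ(7)) = (8,9) ∈ E(G2) ✓
  (4,9) → (φ(4),φ(9)) = (8,10) ∈ E(G2) ✓
  (5,6) → (φ(5),φ(6)) = (1,7) ∈ E(G2) ✓
  (5,7) → (φ(5),φ(7)) = (1,9) ∈ E(G2) ✓
  (5,8) → (φ(5),φ(8)) = (1,6) ∈ E(G2) ✓
  (6,8) → (φ(6),φ(8)) = (6,7) ∈ E(G2) ✓
  (7,9) → (φ(7),φ(9)) = (9,10) ∈ E(G2) ✓
  (7,10) → (φ(7),φ(10)) = (4,9) ∈ E(G2) ✓
  (8,9) → (φ(8),φ(9)) = (6,10) ∈ E(G2) ✓
  (8,10) → (φ(8),φ(10)) = (4,6) ∈ E(G2) ✓
  (9,10) → (φ(9),φ(10)) = (4,10) ∈ E(G2) ✓
All 30 edges of G1 map to edges of G2, and |E(G1)| = |E(G2)| = 30, so φ is a bijection on edges as well as vertices. Hence G1 ≅ G2.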